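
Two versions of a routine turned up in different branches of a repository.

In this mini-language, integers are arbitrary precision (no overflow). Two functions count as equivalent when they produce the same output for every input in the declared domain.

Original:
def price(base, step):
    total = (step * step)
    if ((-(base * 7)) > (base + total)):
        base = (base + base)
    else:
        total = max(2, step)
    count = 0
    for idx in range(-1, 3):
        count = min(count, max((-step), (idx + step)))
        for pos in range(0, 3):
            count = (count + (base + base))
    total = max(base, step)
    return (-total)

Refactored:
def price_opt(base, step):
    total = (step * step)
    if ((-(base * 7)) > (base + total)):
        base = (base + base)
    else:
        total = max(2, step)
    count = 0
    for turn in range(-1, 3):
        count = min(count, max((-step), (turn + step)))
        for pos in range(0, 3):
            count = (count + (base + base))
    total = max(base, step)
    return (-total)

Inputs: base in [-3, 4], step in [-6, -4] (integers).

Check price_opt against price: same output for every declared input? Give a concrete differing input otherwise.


Equivalent — the differences include local variable names differ, yet no declared input distinguishes the two.
As a probe, take base=-2, step=-4: price runs total becomes 16; next ((-(base * 7)) > (base + total)) evaluates to false; next total becomes 2; next count becomes 0; next at idx=-1:; next count becomes 0; next at pos=0:; next count becomes -4; next at pos=1:; next count becomes -8; next at pos=2:; next count becomes -12; next at idx=0:; next count becomes -12; next at pos=0:; next count becomes -16; next at pos=1:; next count becomes -20; next at pos=2:; next count becomes -24; next at idx=1:; next count becomes -24; next at pos=0:; next count becomes -28; next at pos=1:; next count becomes -32; next at pos=2:; next count becomes -36; next at idx=2:; next count becomes -36; next at pos=0:; next count becomes -40; next at pos=1:; next count becomes -44; next at pos=2:; next count becomes -48; next total becomes -2; next final value 2; price_opt runs total becomes 16; next ((-(base * 7)) > (base + total)) evaluates to false; next total becomes 2; next count becomes 0; next at turn=-1:; next count becomes 0; next at pos=0:; next count becomes -4; next at pos=1:; next count becomes -8; next at pos=2:; next count becomes -12; next at turn=0:; next count becomes -12; next at pos=0:; next count becomes -16; next at pos=1:; next count becomes -20; next at pos=2:; next count becomes -24; next at turn=1:; next count becomes -24; next at pos=0:; next count becomes -28; next at pos=1:; next count becomes -32; next at pos=2:; next count becomes -36; next at turn=2:; next count becomes -36; next at pos=0:; next count becomes -40; next at pos=1:; next count becomes -44; next at pos=2:; next count becomes -48; next total becomes -2; next final value 2; both end at 2.
Across all 24 domain points the two functions coincide.
verdict: equivalent


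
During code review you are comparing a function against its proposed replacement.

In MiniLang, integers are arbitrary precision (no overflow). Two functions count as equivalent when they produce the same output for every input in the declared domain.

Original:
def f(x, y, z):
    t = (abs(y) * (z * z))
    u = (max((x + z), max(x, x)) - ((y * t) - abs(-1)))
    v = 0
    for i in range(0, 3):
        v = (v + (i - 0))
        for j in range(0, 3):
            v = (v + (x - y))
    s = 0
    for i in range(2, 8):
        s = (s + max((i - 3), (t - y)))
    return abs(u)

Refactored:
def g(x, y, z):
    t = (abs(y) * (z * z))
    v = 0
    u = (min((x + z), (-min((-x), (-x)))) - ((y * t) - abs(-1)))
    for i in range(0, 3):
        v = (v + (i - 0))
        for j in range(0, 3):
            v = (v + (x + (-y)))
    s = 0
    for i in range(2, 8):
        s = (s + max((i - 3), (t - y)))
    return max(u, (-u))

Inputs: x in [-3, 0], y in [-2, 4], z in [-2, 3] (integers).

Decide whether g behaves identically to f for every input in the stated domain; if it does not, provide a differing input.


On input x=-3, y=-2, z=-2, f returns 14 while g returns 12.
verdict: not equivalent; witness: x=-3, y=-2, z=-2


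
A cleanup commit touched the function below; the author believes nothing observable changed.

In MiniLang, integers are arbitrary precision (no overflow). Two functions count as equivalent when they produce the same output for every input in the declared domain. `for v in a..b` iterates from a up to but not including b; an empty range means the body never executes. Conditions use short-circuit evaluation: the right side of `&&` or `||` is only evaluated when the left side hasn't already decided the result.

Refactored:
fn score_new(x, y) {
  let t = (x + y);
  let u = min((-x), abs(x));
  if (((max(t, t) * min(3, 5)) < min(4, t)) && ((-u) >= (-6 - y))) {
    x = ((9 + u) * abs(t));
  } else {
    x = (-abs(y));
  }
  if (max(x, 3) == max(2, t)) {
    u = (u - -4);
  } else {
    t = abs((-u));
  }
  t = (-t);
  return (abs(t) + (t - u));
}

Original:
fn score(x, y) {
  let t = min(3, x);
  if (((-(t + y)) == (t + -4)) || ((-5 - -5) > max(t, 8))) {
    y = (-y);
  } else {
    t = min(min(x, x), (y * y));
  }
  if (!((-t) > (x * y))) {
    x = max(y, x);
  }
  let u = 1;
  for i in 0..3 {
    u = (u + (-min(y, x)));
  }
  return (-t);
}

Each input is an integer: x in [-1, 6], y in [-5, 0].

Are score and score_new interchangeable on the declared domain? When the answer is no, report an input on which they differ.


There is a counterexample at x=-1, y=-5: 1 on one side, -1 on the other.
score: t becomes -1; next (((-(t + y)) == (t + -4)) || ((-5 - -5) > max(t, 8))) evaluates to false; next t becomes -1; next (!((-t) > (x * y))) evaluates to true; next x becomes -1; next u becomes 1; next at i=0:; next u becomes 6; next at i=1:; next u becomes 11; next at i=2:; next u becomes 16; next final value 1
score_new: t becomes -6; next u becomes 1; next (((max(t, t) * min(3, 5)) < min(4, t)) && ((-u) >= (-6 - y))) evaluates to true; next x becomes 60; next (max(x, 3) == max(2, t)) evaluates to false; next t becomes 1; next t becomes -1; next final value -1
verdict: not equivalent; witness: x=-1, y=-5


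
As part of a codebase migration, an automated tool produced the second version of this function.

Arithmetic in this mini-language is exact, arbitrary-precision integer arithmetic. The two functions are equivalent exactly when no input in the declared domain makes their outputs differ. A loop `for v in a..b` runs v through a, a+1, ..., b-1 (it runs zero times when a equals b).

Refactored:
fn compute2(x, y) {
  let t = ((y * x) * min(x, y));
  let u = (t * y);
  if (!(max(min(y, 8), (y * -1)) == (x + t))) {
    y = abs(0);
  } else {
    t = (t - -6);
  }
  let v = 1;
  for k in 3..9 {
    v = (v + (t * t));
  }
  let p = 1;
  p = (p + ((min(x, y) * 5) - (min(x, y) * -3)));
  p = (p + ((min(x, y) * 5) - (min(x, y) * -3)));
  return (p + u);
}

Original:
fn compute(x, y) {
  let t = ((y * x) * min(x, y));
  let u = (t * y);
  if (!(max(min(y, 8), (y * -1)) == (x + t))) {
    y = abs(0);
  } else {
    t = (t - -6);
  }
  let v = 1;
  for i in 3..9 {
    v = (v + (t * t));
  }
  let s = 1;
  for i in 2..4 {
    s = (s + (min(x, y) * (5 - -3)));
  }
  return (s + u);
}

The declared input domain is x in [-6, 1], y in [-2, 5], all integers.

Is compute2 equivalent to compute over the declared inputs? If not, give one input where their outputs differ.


Equivalent — the differences include loop structure differs; also local variable names differ; also min/max/abs usage differs; also arithmetic usage differs; also constant usage differs, yet no declared input distinguishes the two.
Spot check at x=0, y=-2 — compute: t = 0; u = 0; (!(max(min(y, 8), (y * -1)) == (x + t))) -> true; y = 0; v = 1; [i=3]; v = 1; [i=4]; v = 1; [i=5]; v = 1; [i=6]; v = 1; [i=7]; v = 1; [i=8]; v = 1; s = 1; [i=2]; s = 1; [i=3]; s = 1; return 1. compute2: t = 0; u = 0; (!(max(min(y, 8), (y * -1)) == (x + t))) -> true; y = 0; v = 1; [k=3]; v = 1; [k=4]; v = 1; [k=5]; v = 1; [k=6]; v = 1; [k=7]; v = 1; [k=8]; v = 1; p = 1; p = 1; p = 1; return 1. Both give 1.
Sweeping the whole domain (64 inputs) finds no disagreement.
verdict: equivalent


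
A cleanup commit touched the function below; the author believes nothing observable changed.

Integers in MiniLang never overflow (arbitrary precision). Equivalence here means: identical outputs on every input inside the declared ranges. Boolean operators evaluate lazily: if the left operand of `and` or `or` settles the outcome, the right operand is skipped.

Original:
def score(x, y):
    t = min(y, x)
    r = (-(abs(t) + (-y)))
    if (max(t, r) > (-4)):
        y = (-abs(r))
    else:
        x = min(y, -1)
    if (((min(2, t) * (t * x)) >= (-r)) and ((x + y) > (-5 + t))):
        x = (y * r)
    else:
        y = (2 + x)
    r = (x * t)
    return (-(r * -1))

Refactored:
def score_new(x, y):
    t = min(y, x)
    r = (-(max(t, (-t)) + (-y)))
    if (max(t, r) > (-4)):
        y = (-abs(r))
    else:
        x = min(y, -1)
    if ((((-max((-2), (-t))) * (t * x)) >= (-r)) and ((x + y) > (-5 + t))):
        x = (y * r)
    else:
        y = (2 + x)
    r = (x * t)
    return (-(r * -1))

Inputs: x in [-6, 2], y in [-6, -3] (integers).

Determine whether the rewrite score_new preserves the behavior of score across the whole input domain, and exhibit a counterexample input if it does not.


Comparing the listings, the differences include: min/max/abs usage differs.
Spot check at x=0, y=-4 — score: t=-4, then r=-8, then (max(t, r) > (-4)) is false, then x=-4, then (((min(2, t) * (t * x)) >= (-r)) and ((x + y) > (-5 + t))) is false, then y=-2, then r=16, then returns 16. score_new: t=-4, then r=-8, then (max(t, r) > (-4)) is false, then x=-4, then ((((-max((-2), (-t))) * (t * x)) >= (-r)) and ((x + y) > (-5 + t))) is false, then y=-2, then r=16, then returns 16. Both give 16.
Sweeping the whole domain (36 inputs) finds no disagreement.
verdict: equivalent


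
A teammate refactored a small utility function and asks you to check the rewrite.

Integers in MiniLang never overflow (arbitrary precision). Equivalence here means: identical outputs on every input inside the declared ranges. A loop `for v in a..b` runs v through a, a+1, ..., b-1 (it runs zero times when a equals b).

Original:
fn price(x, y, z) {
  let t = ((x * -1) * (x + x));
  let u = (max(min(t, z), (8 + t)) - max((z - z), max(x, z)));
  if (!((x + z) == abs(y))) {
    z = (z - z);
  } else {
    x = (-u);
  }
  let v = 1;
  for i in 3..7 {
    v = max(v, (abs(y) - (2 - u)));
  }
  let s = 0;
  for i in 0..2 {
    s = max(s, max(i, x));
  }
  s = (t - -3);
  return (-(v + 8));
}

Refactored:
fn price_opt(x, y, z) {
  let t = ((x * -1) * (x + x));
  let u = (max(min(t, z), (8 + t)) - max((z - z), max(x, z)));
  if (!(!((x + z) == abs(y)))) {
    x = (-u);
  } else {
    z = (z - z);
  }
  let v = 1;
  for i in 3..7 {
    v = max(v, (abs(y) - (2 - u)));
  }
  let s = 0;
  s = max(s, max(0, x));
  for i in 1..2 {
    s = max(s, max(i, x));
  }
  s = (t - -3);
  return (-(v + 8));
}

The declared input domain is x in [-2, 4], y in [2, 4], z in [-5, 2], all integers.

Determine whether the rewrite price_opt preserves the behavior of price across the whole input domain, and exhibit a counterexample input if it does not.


Equivalent — the differences include boolean connective usage differs; also constant usage differs; also statement counts differ; also loop structure differs; also min/max/abs usage differs, yet no declared input distinguishes the two.
Spot check at x=4, y=4, z=2 — price: t := -32 | u := -28 | (!((x + z) == abs(y))): true | z := 0 | v := 1 | iter i=3: | v := 1 | iter i=4: | v := 1 | iter i=5: | v := 1 | iter i=6: | v := 1 | s := 0 | iter i=0: | s := 4 | iter i=1: | s := 4 | s := -29 | result -9. price_opt: t := -32 | u := -28 | (!(!((x + z) == abs(y)))): false | z := 0 | v := 1 | iter i=3: | v := 1 | iter i=4: | v := 1 | iter i=5: | v := 1 | iter i=6: | v := 1 | s := 0 | s := 4 | iter i=1: | s := 4 | s := -29 | result -9. Both give -9.
Sweeping the whole domain (168 inputs) finds no disagreement.
verdict: equivalent


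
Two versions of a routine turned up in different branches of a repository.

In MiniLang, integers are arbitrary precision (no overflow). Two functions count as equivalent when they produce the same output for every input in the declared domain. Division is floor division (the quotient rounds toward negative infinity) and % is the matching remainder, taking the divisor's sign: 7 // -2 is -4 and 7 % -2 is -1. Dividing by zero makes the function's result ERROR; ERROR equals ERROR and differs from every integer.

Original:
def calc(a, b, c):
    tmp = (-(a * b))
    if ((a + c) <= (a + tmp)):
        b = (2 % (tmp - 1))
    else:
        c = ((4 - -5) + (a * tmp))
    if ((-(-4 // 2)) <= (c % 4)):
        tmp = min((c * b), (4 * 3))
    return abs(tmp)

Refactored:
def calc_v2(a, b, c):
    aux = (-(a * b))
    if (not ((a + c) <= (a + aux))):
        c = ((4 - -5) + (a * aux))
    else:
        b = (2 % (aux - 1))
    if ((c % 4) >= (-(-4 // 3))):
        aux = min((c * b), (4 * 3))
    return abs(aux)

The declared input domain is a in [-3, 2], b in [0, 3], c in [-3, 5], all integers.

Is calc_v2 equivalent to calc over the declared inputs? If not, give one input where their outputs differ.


Equivalent. The suspicious edit (`2` became `3`) never changes the result for any input inside the declared domain.
Every one of the 216 inputs gives matching results.
One worked example (a=-3, b=2, c=0) — calc: tmp = 6; ((a + c) <= (a + tmp)) -> true; b = 2; ((-(-4 // 2)) <= (c % 4)) -> false; return 6; calc_v2: aux = 6; (not ((a + c) <= (a + aux))) -> false; b = 2; ((c % 4) >= (-(-4 // 3))) -> false; return 6; agreement on 6.
verdict: equivalent


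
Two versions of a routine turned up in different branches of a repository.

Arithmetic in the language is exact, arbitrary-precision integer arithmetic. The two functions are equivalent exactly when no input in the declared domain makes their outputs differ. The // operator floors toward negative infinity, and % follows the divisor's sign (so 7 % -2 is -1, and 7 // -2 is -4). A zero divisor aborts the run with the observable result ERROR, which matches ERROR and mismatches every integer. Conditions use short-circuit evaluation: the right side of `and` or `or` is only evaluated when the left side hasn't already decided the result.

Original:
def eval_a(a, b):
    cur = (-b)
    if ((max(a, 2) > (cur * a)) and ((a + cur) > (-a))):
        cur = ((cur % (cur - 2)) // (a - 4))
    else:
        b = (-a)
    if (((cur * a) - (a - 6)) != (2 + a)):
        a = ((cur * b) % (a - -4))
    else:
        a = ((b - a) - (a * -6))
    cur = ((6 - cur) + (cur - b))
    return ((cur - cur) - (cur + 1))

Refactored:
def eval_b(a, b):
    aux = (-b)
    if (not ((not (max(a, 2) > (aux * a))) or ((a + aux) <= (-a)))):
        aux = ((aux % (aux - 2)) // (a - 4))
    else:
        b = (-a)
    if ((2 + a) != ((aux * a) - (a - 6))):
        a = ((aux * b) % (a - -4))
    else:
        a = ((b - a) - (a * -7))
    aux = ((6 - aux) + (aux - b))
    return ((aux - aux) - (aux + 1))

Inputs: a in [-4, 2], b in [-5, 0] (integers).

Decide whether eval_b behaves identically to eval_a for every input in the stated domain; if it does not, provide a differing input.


The one real change (`-6` became `-7`) has no effect anywhere in the declared ranges; all 42 inputs agree.
verdict: equivalent


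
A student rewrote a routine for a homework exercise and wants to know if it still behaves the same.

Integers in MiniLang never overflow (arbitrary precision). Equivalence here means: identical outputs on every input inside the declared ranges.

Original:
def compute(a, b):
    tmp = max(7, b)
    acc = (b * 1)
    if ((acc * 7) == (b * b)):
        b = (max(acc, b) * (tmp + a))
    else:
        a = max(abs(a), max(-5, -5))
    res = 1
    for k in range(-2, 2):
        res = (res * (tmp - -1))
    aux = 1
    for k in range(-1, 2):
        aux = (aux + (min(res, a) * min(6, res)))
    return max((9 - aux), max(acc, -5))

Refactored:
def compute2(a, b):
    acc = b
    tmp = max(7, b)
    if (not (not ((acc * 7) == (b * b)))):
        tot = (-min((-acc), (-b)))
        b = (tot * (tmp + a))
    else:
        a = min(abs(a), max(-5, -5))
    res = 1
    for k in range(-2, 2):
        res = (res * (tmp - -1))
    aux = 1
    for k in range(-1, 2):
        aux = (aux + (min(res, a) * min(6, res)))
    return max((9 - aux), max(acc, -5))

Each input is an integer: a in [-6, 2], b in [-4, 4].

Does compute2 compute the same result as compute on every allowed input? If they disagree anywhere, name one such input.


The rewrite breaks on a=-6, b=-4, where the results are -4 and 98.
compute: tmp=7, then acc=-4, then ((acc * 7) == (b * b)) is false, then a=6, then res=1, then (k=-2), then res=8, then (k=-1), then res=64, then (k=0), then res=512, then (k=1), then res=4096, then aux=1, then (k=-1), then aux=37, then (k=0), then aux=73, then (k=1), then aux=109, then returns -4
compute2: acc=-4, then tmp=7, then (not (not ((acc * 7) == (b * b)))) is false, then a=-5, then res=1, then (k=-2), then res=8, then (k=-1), then res=64, then (k=0), then res=512, then (k=1), then res=4096, then aux=1, then (k=-1), then aux=-29, then (k=0), then aux=-59, then (k=1), then aux=-89, then returns 98
verdict: not equivalent; witness: a=-6, b=-4


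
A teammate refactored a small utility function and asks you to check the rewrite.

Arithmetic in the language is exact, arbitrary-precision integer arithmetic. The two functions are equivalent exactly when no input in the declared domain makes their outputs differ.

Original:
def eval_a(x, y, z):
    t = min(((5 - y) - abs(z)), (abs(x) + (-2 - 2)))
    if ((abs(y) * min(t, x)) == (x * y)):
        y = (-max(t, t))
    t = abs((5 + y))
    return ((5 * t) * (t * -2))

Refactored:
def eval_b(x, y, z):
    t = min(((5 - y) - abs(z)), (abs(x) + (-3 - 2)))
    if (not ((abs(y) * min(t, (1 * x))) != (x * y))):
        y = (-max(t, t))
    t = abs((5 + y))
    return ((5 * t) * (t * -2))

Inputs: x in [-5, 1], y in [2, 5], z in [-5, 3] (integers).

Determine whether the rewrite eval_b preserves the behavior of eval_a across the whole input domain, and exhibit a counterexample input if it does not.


Input x=-5, y=2, z=-2: -160 from eval_a versus -250 from eval_b.
verdict: not equivalent; witness: x=-5, y=2, z=-2


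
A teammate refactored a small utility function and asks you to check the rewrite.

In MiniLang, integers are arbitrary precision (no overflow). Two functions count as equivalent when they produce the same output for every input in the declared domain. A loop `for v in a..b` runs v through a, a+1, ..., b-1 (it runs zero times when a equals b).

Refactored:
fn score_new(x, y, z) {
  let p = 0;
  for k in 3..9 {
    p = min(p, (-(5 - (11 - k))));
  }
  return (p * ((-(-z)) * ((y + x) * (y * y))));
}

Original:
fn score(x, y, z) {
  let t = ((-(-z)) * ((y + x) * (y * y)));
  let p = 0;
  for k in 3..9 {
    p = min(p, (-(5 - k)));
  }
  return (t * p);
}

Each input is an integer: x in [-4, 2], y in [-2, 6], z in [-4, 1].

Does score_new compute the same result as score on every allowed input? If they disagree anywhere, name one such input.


The two versions differ — the changes include arithmetic usage differs, plus local variable names differ, plus statement counts differ, plus constant usage differs.
Tracing x=0, y=-2, z=-1: score: t := 8 | p := 0 | iter k=3: | p := -2 | iter k=4: | p := -2 | iter k=5: | p := -2 | iter k=6: | p := -2 | iter k=7: | p := -2 | iter k=8: | p := -2 | result -16 | score_new: p := 0 | iter k=3: | p := 0 | iter k=4: | p := 0 | iter k=5: | p := 0 | iter k=6: | p := 0 | iter k=7: | p := -1 | iter k=8: | p := -2 | result -16 — matching result -16.
Checked all 378 inputs in the declared domain: the outputs agree on every one.
verdict: equivalent


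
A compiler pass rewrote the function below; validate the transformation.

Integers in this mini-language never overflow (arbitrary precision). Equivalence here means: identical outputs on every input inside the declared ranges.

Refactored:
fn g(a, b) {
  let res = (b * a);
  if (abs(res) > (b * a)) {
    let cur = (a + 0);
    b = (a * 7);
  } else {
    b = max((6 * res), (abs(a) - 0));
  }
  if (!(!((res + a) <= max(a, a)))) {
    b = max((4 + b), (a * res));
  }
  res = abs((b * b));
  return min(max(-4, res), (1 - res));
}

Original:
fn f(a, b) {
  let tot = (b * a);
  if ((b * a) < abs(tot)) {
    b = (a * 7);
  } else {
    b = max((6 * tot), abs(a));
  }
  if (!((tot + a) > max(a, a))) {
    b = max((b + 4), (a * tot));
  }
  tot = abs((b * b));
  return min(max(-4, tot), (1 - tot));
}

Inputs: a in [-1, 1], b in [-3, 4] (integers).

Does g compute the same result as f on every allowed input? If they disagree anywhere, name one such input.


The two versions differ — the changes include comparison usage differs; statement counts differ; constant usage differs; boolean connective usage differs; arithmetic usage differs; local variable names differ.
Tracing a=-1, b=-3: f: tot := 3 | ((b * a) < abs(tot)): false | b := 18 | (!((tot + a) > max(a, a))): false | tot := 324 | result -323 | g: res := 3 | (abs(res) > (b * a)): false | b := 18 | (!(!((res + a) <= max(a, a)))): false | res := 324 | result -323 — matching result -323.
Every one of the 24 inputs gives matching results.
verdict: equivalent


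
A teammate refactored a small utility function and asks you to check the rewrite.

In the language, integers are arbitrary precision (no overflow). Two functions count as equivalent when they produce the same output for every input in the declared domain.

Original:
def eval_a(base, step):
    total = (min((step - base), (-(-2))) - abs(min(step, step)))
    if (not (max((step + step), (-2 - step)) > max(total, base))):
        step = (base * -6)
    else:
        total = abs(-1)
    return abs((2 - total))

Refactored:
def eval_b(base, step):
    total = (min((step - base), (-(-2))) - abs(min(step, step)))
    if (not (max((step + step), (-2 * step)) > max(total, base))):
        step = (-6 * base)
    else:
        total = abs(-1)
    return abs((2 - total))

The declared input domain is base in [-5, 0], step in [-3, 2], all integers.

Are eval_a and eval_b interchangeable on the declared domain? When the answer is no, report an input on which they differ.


Not equivalent: base=-5, step=-2 separates them (2 vs 1).
eval_a: total := 0 | (not (max((step + step), (-2 - step)) > max(total, base))): true | step := 30 | result 2
eval_b: total := 0 | (not (max((step + step), (-2 * step)) > max(total, base))): false | total := 1 | result 1
verdict: not equivalent; witness: base=-5, step=-2


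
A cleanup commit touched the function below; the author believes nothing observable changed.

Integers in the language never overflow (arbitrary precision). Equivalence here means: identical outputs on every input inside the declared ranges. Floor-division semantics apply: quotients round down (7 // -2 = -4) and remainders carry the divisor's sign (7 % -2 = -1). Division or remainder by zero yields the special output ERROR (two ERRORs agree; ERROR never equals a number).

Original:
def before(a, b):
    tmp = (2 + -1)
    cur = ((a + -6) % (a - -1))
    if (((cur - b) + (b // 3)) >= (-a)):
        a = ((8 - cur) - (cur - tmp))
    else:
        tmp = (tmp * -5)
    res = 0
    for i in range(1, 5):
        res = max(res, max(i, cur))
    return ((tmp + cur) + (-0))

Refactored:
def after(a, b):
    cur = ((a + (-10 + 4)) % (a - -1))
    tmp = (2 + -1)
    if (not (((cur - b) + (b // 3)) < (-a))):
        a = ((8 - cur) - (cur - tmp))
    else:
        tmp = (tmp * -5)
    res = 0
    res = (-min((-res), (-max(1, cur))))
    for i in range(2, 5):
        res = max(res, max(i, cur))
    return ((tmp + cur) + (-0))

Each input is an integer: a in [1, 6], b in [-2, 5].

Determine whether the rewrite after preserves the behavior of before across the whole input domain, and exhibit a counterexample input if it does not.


Side by side, the visible changes include: loop structure differs; boolean connective usage differs; min/max/abs usage differs; comparison usage differs; arithmetic usage differs; statement counts differ; constant usage differs.
Tracing a=4, b=-2: before: tmp = 1; cur = 3; (((cur - b) + (b // 3)) >= (-a)) -> true; a = 3; res = 0; [i=1]; res = 3; [i=2]; res = 3; [i=3]; res = 3; [i=4]; res = 4; return 4 | after: cur = 3; tmp = 1; (not (((cur - b) + (b // 3)) < (-a))) -> true; a = 3; res = 0; res = 3; [i=2]; res = 3; [i=3]; res = 3; [i=4]; res = 4; return 4 — matching result 4.
Across all 48 domain points the two functions coincide.
verdict: equivalent


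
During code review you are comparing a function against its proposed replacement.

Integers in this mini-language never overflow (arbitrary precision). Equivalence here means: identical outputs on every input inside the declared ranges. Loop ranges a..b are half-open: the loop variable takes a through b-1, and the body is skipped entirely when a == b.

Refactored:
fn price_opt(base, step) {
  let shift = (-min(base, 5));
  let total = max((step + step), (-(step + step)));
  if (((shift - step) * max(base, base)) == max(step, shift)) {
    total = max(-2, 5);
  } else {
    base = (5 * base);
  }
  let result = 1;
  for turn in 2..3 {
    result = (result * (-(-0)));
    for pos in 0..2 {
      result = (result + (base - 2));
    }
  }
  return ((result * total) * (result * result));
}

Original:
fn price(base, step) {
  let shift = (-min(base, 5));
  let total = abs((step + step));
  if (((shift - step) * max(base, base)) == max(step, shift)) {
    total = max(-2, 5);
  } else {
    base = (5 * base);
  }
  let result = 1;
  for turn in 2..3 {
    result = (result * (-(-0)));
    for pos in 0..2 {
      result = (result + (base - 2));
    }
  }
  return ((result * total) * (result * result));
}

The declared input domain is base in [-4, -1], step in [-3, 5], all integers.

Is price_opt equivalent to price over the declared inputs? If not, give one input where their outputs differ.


Behavior is preserved: although min/max/abs usage differs, and arithmetic usage differs, the outputs never diverge.
Spot check at base=-2, step=3 — price: shift=2, then total=6, then (((shift - step) * max(base, base)) == max(step, shift)) is false, then base=-10, then result=1, then (turn=2), then result=0, then (pos=0), then result=-12, then (pos=1), then result=-24, then returns -82944. price_opt: shift=2, then total=6, then (((shift - step) * max(base, base)) == max(step, shift)) is false, then base=-10, then result=1, then (turn=2), then result=0, then (pos=0), then result=-12, then (pos=1), then result=-24, then returns -82944. Both give -82944.
Every one of the 36 inputs gives matching results.
verdict: equivalent


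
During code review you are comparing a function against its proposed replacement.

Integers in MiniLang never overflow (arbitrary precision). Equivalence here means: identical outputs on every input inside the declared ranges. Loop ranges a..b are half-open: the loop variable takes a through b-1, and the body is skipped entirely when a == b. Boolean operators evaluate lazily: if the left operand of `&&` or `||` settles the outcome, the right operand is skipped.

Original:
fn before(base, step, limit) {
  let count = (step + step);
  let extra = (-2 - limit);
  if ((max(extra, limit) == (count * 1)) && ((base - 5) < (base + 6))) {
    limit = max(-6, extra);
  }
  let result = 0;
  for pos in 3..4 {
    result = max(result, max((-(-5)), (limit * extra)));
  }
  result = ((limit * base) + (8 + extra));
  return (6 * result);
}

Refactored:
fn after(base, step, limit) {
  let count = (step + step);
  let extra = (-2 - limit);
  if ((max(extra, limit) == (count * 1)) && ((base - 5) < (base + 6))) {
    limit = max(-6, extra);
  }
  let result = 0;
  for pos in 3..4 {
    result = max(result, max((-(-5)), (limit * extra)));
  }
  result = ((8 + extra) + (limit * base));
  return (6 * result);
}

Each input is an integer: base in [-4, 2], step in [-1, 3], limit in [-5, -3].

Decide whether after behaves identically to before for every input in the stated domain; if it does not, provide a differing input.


Changes here: same computation, different form; the full 105-point sweep finds no disagreement.
verdict: equivalent


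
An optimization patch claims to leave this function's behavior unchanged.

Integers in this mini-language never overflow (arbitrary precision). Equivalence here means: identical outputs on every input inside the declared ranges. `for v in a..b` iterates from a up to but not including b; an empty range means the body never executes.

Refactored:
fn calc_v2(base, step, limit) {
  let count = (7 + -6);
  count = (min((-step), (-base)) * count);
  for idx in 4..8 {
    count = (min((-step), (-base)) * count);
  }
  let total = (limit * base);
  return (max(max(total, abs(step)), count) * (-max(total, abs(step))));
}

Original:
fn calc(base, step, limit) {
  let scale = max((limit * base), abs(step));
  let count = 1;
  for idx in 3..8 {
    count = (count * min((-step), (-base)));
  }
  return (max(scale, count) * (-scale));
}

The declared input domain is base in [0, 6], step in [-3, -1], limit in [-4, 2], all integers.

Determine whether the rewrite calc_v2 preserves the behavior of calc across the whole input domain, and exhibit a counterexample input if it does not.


Reading the diff, among the changes: loop structure differs; also arithmetic usage differs; also min/max/abs usage differs; also constant usage differs; also local variable names differ; also statement counts differ.
Spot check at base=5, step=-3, limit=-3 — calc: scale=3, then count=1, then (idx=3), then count=-5, then (idx=4), then count=25, then (idx=5), then count=-125, then (idx=6), then count=625, then (idx=7), then count=-3125, then returns -9. calc_v2: count=1, then count=-5, then (idx=4), then count=25, then (idx=5), then count=-125, then (idx=6), then count=625, then (idx=7), then count=-3125, then total=-15, then returns -9. Both give -9.
Checked all 147 inputs in the declared domain: the outputs agree on every one.
verdict: equivalent


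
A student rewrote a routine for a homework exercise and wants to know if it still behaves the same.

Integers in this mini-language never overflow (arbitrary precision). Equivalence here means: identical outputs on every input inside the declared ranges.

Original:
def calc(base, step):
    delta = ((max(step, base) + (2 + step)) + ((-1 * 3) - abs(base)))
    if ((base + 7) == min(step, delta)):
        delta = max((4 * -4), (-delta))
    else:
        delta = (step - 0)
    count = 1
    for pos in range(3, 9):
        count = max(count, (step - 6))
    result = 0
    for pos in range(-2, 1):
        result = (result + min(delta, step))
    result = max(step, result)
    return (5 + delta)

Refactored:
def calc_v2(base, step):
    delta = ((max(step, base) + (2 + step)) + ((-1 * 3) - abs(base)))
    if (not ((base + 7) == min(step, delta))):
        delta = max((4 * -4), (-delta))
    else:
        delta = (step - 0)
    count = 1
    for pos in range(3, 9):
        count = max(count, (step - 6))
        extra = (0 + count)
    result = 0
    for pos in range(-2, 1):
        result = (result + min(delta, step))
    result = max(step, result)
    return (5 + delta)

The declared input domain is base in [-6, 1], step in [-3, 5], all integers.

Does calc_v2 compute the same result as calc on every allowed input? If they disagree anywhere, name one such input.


Try base=-6, step=-3.
calc: delta := -13 | ((base + 7) == min(step, delta)): false | delta := -3 | count := 1 | iter pos=3: | count := 1 | iter pos=4: | count := 1 | iter pos=5: | count := 1 | iter pos=6: | count := 1 | iter pos=7: | count := 1 | iter pos=8: | count := 1 | result := 0 | iter pos=-2: | result := -3 | iter pos=-1: | result := -6 | iter pos=0: | result := -9 | result := -3 | result 2
calc_v2: delta := -13 | (not ((base + 7) == min(step, delta))): true | delta := 13 | count := 1 | iter pos=3: | count := 1 | extra := 1 | iter pos=4: | count := 1 | extra := 1 | iter pos=5: | count := 1 | extra := 1 | iter pos=6: | count := 1 | extra := 1 | iter pos=7: | count := 1 | extra := 1 | iter pos=8: | count := 1 | extra := 1 | result := 0 | iter pos=-2: | result := -3 | iter pos=-1: | result := -6 | iter pos=0: | result := -9 | result := -3 | result 18
2 against 18: the behavior changed.
verdict: not equivalent; witness: base=-6, step=-3


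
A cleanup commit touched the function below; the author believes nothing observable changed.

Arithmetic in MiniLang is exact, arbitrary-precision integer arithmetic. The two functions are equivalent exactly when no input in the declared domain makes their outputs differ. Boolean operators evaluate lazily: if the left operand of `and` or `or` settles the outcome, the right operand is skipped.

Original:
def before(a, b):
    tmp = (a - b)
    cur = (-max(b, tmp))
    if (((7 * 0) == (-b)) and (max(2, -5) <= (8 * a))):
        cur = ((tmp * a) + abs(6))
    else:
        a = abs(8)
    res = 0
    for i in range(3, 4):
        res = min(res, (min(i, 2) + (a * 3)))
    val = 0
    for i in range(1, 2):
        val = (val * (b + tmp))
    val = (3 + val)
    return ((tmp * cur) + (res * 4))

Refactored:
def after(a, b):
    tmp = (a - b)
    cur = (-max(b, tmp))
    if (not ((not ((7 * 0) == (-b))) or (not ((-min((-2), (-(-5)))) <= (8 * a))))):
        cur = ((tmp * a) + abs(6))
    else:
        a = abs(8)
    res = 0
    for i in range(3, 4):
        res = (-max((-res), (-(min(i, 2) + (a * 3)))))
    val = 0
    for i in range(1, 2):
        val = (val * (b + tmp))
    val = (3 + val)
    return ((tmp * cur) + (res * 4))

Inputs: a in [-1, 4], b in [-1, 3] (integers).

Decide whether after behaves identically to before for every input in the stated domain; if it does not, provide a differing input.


This is a faithful refactor — boolean connective usage differs, but the computed results match everywhere.
As a probe, take a=3, b=0: before runs tmp = 3; cur = -3; (((7 * 0) == (-b)) and (max(2, -5) <= (8 * a))) -> true; cur = 15; res = 0; [i=3]; res = 0; val = 0; [i=1]; val = 0; val = 3; return 45; after runs tmp = 3; cur = -3; (not ((not ((7 * 0) == (-b))) or (not ((-min((-2), (-(-5)))) <= (8 * a))))) -> true; cur = 15; res = 0; [i=3]; res = 0; val = 0; [i=1]; val = 0; val = 3; return 45; both end at 45.
An exhaustive pass over the 30 declared inputs shows identical outputs.
verdict: equivalent


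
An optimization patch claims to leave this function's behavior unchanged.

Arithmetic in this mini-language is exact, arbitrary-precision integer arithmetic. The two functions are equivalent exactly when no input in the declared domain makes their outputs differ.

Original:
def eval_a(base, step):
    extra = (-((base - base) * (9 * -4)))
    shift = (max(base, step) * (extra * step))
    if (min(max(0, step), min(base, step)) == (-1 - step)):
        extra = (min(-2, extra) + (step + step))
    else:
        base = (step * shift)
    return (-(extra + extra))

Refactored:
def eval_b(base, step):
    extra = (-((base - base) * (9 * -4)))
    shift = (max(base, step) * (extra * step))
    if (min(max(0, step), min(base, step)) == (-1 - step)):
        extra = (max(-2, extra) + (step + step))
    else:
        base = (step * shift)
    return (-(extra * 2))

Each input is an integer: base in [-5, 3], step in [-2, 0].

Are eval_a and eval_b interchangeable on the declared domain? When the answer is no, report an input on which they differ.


On input base=-1, step=0, eval_a returns 4 while eval_b returns 0.
verdict: not equivalent; witness: base=-1, step=0


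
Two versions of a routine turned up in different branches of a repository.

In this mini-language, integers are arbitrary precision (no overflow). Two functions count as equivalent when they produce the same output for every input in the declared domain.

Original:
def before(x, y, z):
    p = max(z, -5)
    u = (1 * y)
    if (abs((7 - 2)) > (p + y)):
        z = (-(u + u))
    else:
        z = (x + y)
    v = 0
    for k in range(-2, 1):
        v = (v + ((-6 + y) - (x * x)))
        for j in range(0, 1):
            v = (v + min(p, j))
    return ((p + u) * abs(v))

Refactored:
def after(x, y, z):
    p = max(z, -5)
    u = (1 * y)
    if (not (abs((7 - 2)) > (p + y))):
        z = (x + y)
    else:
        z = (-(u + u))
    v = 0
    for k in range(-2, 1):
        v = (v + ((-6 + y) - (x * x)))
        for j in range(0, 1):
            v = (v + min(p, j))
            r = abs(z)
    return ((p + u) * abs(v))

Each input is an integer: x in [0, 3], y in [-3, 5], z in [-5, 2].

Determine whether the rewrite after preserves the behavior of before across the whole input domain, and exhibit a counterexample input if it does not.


Changes here: local variable names differ; also min/max/abs usage differs; also boolean connective usage differs; also statement counts differ; the full 288-point sweep finds no disagreement.
verdict: equivalent


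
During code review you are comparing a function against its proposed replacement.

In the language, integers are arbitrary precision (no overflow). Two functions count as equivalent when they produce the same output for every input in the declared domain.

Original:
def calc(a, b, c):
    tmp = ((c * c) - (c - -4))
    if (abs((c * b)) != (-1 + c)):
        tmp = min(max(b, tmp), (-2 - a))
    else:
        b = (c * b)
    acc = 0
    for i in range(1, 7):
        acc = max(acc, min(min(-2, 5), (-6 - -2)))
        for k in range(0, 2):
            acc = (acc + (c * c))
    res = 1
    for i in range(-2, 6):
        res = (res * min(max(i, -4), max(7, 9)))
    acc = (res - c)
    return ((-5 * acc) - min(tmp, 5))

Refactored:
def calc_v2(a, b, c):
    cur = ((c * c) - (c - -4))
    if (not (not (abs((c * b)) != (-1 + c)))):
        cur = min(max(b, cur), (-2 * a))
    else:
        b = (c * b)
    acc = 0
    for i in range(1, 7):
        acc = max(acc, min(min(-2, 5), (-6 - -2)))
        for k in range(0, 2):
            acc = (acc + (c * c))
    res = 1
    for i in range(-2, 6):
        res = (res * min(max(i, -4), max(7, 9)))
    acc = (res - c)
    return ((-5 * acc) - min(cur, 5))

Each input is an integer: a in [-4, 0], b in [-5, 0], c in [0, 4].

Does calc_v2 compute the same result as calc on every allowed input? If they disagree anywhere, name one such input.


Take a=-4, b=-5, c=4.
calc: tmp = 8; (abs((c * b)) != (-1 + c)) -> true; tmp = 2; acc = 0; [i=1]; acc = 0; [k=0]; acc = 16; [k=1]; acc = 32; [i=2]; acc = 32; [k=0]; acc = 48; [k=1]; acc = 64; [i=3]; acc = 64; [k=0]; acc = 80; [k=1]; acc = 96; [i=4]; acc = 96; [k=0]; acc = 112; [k=1]; acc = 128; [i=5]; acc = 128; [k=0]; acc = 144; [k=1]; acc = 160; [i=6]; acc = 160; [k=0]; acc = 176; [k=1]; acc = 192; res = 1; [i=-2]; res = -2; [i=-1]; res = 2; [i=0]; res = 0; [i=1]; res = 0; [i=2]; res = 0; [i=3]; res = 0; [i=4]; res = 0; [i=5]; res = 0; acc = -4; return 18
calc_v2: cur = 8; (not (not (abs((c * b)) != (-1 + c)))) -> true; cur = 8; acc = 0; [i=1]; acc = 0; [k=0]; acc = 16; [k=1]; acc = 32; [i=2]; acc = 32; [k=0]; acc = 48; [k=1]; acc = 64; [i=3]; acc = 64; [k=0]; acc = 80; [k=1]; acc = 96; [i=4]; acc = 96; [k=0]; acc = 112; [k=1]; acc = 128; [i=5]; acc = 128; [k=0]; acc = 144; [k=1]; acc = 160; [i=6]; acc = 160; [k=0]; acc = 176; [k=1]; acc = 192; res = 1; [i=-2]; res = -2; [i=-1]; res = 2; [i=0]; res = 0; [i=1]; res = 0; [i=2]; res = 0; [i=3]; res = 0; [i=4]; res = 0; [i=5]; res = 0; acc = -4; return 15
18 != 15, so the rewrite changes behavior.
verdict: not equivalent; witness: a=-4, b=-5, c=4


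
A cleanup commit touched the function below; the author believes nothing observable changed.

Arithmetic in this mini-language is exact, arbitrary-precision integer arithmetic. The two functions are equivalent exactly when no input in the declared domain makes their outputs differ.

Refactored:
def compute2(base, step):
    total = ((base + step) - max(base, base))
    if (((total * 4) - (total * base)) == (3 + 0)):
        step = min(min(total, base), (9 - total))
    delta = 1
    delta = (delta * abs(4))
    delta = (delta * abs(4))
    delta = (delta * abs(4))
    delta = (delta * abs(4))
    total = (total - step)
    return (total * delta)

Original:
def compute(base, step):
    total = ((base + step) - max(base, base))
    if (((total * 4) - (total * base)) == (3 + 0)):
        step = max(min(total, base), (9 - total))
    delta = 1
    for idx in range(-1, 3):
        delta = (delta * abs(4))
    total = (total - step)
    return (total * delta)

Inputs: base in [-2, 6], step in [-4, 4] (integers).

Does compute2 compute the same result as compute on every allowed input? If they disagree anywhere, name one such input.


Input base=1, step=1: -1792 from compute versus 0 from compute2.
verdict: not equivalent; witness: base=1, step=1
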